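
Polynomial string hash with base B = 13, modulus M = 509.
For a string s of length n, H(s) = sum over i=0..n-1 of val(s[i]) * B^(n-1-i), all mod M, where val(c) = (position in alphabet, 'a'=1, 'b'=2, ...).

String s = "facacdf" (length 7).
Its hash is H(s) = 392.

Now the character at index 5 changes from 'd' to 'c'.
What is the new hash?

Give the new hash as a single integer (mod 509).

val('d') = 4, val('c') = 3
Position k = 5, exponent = n-1-k = 1
B^1 mod M = 13^1 mod 509 = 13
Delta = (3 - 4) * 13 mod 509 = 496
New hash = (392 + 496) mod 509 = 379

Answer: 379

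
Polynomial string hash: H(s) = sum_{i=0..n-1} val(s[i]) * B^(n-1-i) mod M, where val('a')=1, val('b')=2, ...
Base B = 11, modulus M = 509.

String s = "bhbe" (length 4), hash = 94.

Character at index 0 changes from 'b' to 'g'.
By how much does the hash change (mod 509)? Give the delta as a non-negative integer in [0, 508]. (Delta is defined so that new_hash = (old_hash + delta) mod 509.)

Delta formula: (val(new) - val(old)) * B^(n-1-k) mod M
  val('g') - val('b') = 7 - 2 = 5
  B^(n-1-k) = 11^3 mod 509 = 313
  Delta = 5 * 313 mod 509 = 38

Answer: 38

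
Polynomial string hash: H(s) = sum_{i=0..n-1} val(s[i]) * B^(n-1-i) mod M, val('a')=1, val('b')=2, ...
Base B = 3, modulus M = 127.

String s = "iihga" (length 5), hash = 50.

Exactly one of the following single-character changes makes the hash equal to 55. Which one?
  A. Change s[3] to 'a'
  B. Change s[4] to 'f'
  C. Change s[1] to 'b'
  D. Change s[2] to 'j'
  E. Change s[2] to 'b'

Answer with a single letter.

Option A: s[3]='g'->'a', delta=(1-7)*3^1 mod 127 = 109, hash=50+109 mod 127 = 32
Option B: s[4]='a'->'f', delta=(6-1)*3^0 mod 127 = 5, hash=50+5 mod 127 = 55 <-- target
Option C: s[1]='i'->'b', delta=(2-9)*3^3 mod 127 = 65, hash=50+65 mod 127 = 115
Option D: s[2]='h'->'j', delta=(10-8)*3^2 mod 127 = 18, hash=50+18 mod 127 = 68
Option E: s[2]='h'->'b', delta=(2-8)*3^2 mod 127 = 73, hash=50+73 mod 127 = 123

Answer: B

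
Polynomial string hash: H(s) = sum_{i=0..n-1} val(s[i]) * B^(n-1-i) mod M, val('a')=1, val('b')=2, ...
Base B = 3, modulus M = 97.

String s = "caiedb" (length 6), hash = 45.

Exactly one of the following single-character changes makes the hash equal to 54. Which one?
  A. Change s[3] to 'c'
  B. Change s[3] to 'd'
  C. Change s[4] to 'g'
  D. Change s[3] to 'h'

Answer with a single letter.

Option A: s[3]='e'->'c', delta=(3-5)*3^2 mod 97 = 79, hash=45+79 mod 97 = 27
Option B: s[3]='e'->'d', delta=(4-5)*3^2 mod 97 = 88, hash=45+88 mod 97 = 36
Option C: s[4]='d'->'g', delta=(7-4)*3^1 mod 97 = 9, hash=45+9 mod 97 = 54 <-- target
Option D: s[3]='e'->'h', delta=(8-5)*3^2 mod 97 = 27, hash=45+27 mod 97 = 72

Answer: C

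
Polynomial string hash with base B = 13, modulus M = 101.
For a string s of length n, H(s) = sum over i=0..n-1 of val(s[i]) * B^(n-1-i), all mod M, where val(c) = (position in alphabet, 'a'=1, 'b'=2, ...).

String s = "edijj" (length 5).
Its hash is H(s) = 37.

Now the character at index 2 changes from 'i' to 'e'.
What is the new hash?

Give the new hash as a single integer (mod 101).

Answer: 68

Derivation:
val('i') = 9, val('e') = 5
Position k = 2, exponent = n-1-k = 2
B^2 mod M = 13^2 mod 101 = 68
Delta = (5 - 9) * 68 mod 101 = 31
New hash = (37 + 31) mod 101 = 68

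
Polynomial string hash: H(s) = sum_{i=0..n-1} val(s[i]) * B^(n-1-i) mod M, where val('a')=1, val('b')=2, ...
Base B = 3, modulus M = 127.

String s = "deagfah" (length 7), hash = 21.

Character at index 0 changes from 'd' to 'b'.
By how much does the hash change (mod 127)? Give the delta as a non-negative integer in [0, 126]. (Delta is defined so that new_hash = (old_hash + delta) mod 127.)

Answer: 66

Derivation:
Delta formula: (val(new) - val(old)) * B^(n-1-k) mod M
  val('b') - val('d') = 2 - 4 = -2
  B^(n-1-k) = 3^6 mod 127 = 94
  Delta = -2 * 94 mod 127 = 66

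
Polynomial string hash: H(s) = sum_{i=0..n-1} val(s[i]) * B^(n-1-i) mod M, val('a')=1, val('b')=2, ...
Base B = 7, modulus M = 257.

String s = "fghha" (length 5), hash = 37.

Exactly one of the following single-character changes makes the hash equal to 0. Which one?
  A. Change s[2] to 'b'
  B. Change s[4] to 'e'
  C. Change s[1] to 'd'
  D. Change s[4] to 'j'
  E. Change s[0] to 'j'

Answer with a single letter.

Option A: s[2]='h'->'b', delta=(2-8)*7^2 mod 257 = 220, hash=37+220 mod 257 = 0 <-- target
Option B: s[4]='a'->'e', delta=(5-1)*7^0 mod 257 = 4, hash=37+4 mod 257 = 41
Option C: s[1]='g'->'d', delta=(4-7)*7^3 mod 257 = 256, hash=37+256 mod 257 = 36
Option D: s[4]='a'->'j', delta=(10-1)*7^0 mod 257 = 9, hash=37+9 mod 257 = 46
Option E: s[0]='f'->'j', delta=(10-6)*7^4 mod 257 = 95, hash=37+95 mod 257 = 132

Answer: A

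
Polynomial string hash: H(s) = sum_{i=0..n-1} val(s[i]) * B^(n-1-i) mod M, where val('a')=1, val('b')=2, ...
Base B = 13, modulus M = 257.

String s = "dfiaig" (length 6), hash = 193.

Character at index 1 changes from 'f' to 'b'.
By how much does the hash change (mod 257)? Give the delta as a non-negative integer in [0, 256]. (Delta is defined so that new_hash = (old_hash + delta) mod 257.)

Delta formula: (val(new) - val(old)) * B^(n-1-k) mod M
  val('b') - val('f') = 2 - 6 = -4
  B^(n-1-k) = 13^4 mod 257 = 34
  Delta = -4 * 34 mod 257 = 121

Answer: 121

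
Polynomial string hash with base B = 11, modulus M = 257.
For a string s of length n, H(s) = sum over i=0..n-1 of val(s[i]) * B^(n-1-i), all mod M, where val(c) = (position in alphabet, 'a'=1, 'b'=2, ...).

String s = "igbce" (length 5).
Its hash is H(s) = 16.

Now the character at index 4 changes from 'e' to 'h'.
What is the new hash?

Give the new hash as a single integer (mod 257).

val('e') = 5, val('h') = 8
Position k = 4, exponent = n-1-k = 0
B^0 mod M = 11^0 mod 257 = 1
Delta = (8 - 5) * 1 mod 257 = 3
New hash = (16 + 3) mod 257 = 19

Answer: 19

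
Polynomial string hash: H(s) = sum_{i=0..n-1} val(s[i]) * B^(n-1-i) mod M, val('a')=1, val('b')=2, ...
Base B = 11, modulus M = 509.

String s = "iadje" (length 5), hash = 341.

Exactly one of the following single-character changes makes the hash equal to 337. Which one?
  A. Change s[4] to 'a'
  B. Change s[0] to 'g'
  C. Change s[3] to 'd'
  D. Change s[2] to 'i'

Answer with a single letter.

Answer: A

Derivation:
Option A: s[4]='e'->'a', delta=(1-5)*11^0 mod 509 = 505, hash=341+505 mod 509 = 337 <-- target
Option B: s[0]='i'->'g', delta=(7-9)*11^4 mod 509 = 240, hash=341+240 mod 509 = 72
Option C: s[3]='j'->'d', delta=(4-10)*11^1 mod 509 = 443, hash=341+443 mod 509 = 275
Option D: s[2]='d'->'i', delta=(9-4)*11^2 mod 509 = 96, hash=341+96 mod 509 = 437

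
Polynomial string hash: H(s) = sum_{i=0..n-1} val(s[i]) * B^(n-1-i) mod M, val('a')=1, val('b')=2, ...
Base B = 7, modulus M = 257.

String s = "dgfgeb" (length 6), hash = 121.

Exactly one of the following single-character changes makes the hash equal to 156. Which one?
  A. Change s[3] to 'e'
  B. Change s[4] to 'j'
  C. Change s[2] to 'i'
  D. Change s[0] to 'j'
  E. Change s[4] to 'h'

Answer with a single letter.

Answer: B

Derivation:
Option A: s[3]='g'->'e', delta=(5-7)*7^2 mod 257 = 159, hash=121+159 mod 257 = 23
Option B: s[4]='e'->'j', delta=(10-5)*7^1 mod 257 = 35, hash=121+35 mod 257 = 156 <-- target
Option C: s[2]='f'->'i', delta=(9-6)*7^3 mod 257 = 1, hash=121+1 mod 257 = 122
Option D: s[0]='d'->'j', delta=(10-4)*7^5 mod 257 = 98, hash=121+98 mod 257 = 219
Option E: s[4]='e'->'h', delta=(8-5)*7^1 mod 257 = 21, hash=121+21 mod 257 = 142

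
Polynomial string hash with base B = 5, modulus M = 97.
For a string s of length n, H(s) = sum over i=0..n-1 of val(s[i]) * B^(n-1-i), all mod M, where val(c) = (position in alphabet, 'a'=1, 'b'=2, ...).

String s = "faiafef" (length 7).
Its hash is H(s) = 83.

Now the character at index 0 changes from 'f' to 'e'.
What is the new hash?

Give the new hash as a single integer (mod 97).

Answer: 75

Derivation:
val('f') = 6, val('e') = 5
Position k = 0, exponent = n-1-k = 6
B^6 mod M = 5^6 mod 97 = 8
Delta = (5 - 6) * 8 mod 97 = 89
New hash = (83 + 89) mod 97 = 75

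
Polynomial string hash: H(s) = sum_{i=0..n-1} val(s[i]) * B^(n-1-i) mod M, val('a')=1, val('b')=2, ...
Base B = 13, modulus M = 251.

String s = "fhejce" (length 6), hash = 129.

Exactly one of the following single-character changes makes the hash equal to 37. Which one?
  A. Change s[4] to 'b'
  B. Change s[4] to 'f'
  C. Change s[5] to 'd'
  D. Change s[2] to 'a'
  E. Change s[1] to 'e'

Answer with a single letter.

Answer: E

Derivation:
Option A: s[4]='c'->'b', delta=(2-3)*13^1 mod 251 = 238, hash=129+238 mod 251 = 116
Option B: s[4]='c'->'f', delta=(6-3)*13^1 mod 251 = 39, hash=129+39 mod 251 = 168
Option C: s[5]='e'->'d', delta=(4-5)*13^0 mod 251 = 250, hash=129+250 mod 251 = 128
Option D: s[2]='e'->'a', delta=(1-5)*13^3 mod 251 = 248, hash=129+248 mod 251 = 126
Option E: s[1]='h'->'e', delta=(5-8)*13^4 mod 251 = 159, hash=129+159 mod 251 = 37 <-- target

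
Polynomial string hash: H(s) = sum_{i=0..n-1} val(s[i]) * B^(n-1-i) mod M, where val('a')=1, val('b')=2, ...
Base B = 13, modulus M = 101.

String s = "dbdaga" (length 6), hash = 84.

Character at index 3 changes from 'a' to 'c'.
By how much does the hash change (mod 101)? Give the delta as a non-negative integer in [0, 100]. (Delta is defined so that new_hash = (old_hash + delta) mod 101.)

Answer: 35

Derivation:
Delta formula: (val(new) - val(old)) * B^(n-1-k) mod M
  val('c') - val('a') = 3 - 1 = 2
  B^(n-1-k) = 13^2 mod 101 = 68
  Delta = 2 * 68 mod 101 = 35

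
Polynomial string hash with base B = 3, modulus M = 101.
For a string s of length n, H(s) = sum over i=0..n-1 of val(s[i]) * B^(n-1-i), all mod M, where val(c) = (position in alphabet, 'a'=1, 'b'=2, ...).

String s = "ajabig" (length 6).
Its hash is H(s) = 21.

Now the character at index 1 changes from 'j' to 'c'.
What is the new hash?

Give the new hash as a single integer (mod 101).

Answer: 60

Derivation:
val('j') = 10, val('c') = 3
Position k = 1, exponent = n-1-k = 4
B^4 mod M = 3^4 mod 101 = 81
Delta = (3 - 10) * 81 mod 101 = 39
New hash = (21 + 39) mod 101 = 60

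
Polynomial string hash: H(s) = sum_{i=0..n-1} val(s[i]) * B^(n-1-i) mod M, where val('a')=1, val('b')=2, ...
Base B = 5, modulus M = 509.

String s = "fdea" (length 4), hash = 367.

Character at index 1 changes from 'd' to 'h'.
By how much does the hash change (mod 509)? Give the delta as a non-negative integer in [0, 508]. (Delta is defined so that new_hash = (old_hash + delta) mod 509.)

Delta formula: (val(new) - val(old)) * B^(n-1-k) mod M
  val('h') - val('d') = 8 - 4 = 4
  B^(n-1-k) = 5^2 mod 509 = 25
  Delta = 4 * 25 mod 509 = 100

Answer: 100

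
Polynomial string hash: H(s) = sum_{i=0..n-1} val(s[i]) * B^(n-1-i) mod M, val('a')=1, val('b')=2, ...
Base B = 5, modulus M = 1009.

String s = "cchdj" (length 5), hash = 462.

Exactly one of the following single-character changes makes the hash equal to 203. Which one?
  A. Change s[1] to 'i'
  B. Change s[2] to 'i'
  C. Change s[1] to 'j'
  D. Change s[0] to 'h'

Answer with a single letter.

Option A: s[1]='c'->'i', delta=(9-3)*5^3 mod 1009 = 750, hash=462+750 mod 1009 = 203 <-- target
Option B: s[2]='h'->'i', delta=(9-8)*5^2 mod 1009 = 25, hash=462+25 mod 1009 = 487
Option C: s[1]='c'->'j', delta=(10-3)*5^3 mod 1009 = 875, hash=462+875 mod 1009 = 328
Option D: s[0]='c'->'h', delta=(8-3)*5^4 mod 1009 = 98, hash=462+98 mod 1009 = 560

Answer: A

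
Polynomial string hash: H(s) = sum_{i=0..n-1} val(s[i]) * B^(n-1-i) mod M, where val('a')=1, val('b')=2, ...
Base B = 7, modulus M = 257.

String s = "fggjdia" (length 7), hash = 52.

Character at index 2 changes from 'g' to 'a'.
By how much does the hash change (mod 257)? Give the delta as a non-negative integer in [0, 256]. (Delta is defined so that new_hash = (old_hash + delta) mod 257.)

Delta formula: (val(new) - val(old)) * B^(n-1-k) mod M
  val('a') - val('g') = 1 - 7 = -6
  B^(n-1-k) = 7^4 mod 257 = 88
  Delta = -6 * 88 mod 257 = 243

Answer: 243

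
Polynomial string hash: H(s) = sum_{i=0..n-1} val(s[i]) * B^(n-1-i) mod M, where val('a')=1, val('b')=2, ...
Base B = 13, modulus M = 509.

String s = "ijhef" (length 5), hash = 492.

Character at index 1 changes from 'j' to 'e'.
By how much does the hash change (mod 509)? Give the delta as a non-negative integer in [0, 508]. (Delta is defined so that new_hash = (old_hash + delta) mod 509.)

Delta formula: (val(new) - val(old)) * B^(n-1-k) mod M
  val('e') - val('j') = 5 - 10 = -5
  B^(n-1-k) = 13^3 mod 509 = 161
  Delta = -5 * 161 mod 509 = 213

Answer: 213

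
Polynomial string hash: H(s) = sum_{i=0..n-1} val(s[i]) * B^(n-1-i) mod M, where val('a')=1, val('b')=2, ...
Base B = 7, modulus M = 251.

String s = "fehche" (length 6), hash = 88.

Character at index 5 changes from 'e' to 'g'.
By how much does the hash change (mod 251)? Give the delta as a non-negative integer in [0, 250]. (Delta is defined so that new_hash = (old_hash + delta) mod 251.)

Answer: 2

Derivation:
Delta formula: (val(new) - val(old)) * B^(n-1-k) mod M
  val('g') - val('e') = 7 - 5 = 2
  B^(n-1-k) = 7^0 mod 251 = 1
  Delta = 2 * 1 mod 251 = 2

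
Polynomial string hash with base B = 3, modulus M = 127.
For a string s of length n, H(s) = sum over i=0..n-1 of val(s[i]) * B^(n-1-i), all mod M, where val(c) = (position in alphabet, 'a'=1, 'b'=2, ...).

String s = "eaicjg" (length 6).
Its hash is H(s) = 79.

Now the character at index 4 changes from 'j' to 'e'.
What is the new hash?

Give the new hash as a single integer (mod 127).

val('j') = 10, val('e') = 5
Position k = 4, exponent = n-1-k = 1
B^1 mod M = 3^1 mod 127 = 3
Delta = (5 - 10) * 3 mod 127 = 112
New hash = (79 + 112) mod 127 = 64

Answer: 64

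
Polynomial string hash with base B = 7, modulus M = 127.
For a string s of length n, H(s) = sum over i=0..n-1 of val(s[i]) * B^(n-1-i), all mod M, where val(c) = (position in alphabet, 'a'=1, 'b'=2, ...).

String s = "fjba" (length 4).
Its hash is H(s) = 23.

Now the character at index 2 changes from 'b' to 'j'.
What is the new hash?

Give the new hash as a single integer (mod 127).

val('b') = 2, val('j') = 10
Position k = 2, exponent = n-1-k = 1
B^1 mod M = 7^1 mod 127 = 7
Delta = (10 - 2) * 7 mod 127 = 56
New hash = (23 + 56) mod 127 = 79

Answer: 79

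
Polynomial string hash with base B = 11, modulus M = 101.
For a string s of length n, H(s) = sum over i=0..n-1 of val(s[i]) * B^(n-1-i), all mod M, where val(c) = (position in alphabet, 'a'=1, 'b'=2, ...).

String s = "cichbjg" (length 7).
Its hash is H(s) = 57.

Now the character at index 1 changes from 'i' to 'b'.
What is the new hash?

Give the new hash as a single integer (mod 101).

Answer: 62

Derivation:
val('i') = 9, val('b') = 2
Position k = 1, exponent = n-1-k = 5
B^5 mod M = 11^5 mod 101 = 57
Delta = (2 - 9) * 57 mod 101 = 5
New hash = (57 + 5) mod 101 = 62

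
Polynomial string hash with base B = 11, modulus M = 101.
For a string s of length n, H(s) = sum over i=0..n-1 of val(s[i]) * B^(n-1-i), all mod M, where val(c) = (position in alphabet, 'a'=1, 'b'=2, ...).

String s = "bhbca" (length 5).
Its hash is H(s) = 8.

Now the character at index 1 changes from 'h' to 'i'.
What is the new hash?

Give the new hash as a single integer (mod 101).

Answer: 26

Derivation:
val('h') = 8, val('i') = 9
Position k = 1, exponent = n-1-k = 3
B^3 mod M = 11^3 mod 101 = 18
Delta = (9 - 8) * 18 mod 101 = 18
New hash = (8 + 18) mod 101 = 26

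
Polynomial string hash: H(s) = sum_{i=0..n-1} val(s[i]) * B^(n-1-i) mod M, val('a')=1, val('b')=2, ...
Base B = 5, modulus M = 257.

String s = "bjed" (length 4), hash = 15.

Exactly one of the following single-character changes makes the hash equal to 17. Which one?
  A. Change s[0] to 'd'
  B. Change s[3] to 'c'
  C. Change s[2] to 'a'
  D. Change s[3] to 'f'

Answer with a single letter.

Option A: s[0]='b'->'d', delta=(4-2)*5^3 mod 257 = 250, hash=15+250 mod 257 = 8
Option B: s[3]='d'->'c', delta=(3-4)*5^0 mod 257 = 256, hash=15+256 mod 257 = 14
Option C: s[2]='e'->'a', delta=(1-5)*5^1 mod 257 = 237, hash=15+237 mod 257 = 252
Option D: s[3]='d'->'f', delta=(6-4)*5^0 mod 257 = 2, hash=15+2 mod 257 = 17 <-- target

Answer: D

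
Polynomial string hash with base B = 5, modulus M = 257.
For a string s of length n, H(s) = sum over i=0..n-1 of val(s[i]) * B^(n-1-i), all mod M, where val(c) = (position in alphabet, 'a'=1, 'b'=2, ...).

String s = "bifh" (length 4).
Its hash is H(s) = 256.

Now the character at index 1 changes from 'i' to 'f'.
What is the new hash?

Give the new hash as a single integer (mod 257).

Answer: 181

Derivation:
val('i') = 9, val('f') = 6
Position k = 1, exponent = n-1-k = 2
B^2 mod M = 5^2 mod 257 = 25
Delta = (6 - 9) * 25 mod 257 = 182
New hash = (256 + 182) mod 257 = 181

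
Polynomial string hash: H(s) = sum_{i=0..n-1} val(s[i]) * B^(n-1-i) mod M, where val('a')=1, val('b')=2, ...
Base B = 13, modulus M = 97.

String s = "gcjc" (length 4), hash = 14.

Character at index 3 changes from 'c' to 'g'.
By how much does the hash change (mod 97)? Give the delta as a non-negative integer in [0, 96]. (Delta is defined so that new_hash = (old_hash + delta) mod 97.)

Delta formula: (val(new) - val(old)) * B^(n-1-k) mod M
  val('g') - val('c') = 7 - 3 = 4
  B^(n-1-k) = 13^0 mod 97 = 1
  Delta = 4 * 1 mod 97 = 4

Answer: 4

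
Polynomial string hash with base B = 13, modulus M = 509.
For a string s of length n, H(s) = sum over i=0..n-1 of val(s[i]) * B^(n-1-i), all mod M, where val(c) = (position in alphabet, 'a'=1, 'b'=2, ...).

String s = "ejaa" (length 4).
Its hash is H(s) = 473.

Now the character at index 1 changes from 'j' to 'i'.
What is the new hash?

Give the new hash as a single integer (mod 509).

val('j') = 10, val('i') = 9
Position k = 1, exponent = n-1-k = 2
B^2 mod M = 13^2 mod 509 = 169
Delta = (9 - 10) * 169 mod 509 = 340
New hash = (473 + 340) mod 509 = 304

Answer: 304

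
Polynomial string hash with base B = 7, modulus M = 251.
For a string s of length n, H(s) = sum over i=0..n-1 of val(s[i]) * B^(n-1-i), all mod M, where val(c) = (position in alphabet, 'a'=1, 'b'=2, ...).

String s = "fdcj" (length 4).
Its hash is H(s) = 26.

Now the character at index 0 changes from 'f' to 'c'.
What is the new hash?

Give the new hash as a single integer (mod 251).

Answer: 1

Derivation:
val('f') = 6, val('c') = 3
Position k = 0, exponent = n-1-k = 3
B^3 mod M = 7^3 mod 251 = 92
Delta = (3 - 6) * 92 mod 251 = 226
New hash = (26 + 226) mod 251 = 1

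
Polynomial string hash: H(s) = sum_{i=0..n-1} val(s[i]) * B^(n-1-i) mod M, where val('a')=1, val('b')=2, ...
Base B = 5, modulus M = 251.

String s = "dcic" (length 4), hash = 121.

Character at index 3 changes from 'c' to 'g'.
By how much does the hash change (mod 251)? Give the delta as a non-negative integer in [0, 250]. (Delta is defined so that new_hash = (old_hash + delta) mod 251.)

Answer: 4

Derivation:
Delta formula: (val(new) - val(old)) * B^(n-1-k) mod M
  val('g') - val('c') = 7 - 3 = 4
  B^(n-1-k) = 5^0 mod 251 = 1
  Delta = 4 * 1 mod 251 = 4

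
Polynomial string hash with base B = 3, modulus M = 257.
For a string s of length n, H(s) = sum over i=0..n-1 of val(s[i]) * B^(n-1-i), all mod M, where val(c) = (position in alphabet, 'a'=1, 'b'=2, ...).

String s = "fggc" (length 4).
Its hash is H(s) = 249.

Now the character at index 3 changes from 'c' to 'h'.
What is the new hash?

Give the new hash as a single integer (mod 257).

val('c') = 3, val('h') = 8
Position k = 3, exponent = n-1-k = 0
B^0 mod M = 3^0 mod 257 = 1
Delta = (8 - 3) * 1 mod 257 = 5
New hash = (249 + 5) mod 257 = 254

Answer: 254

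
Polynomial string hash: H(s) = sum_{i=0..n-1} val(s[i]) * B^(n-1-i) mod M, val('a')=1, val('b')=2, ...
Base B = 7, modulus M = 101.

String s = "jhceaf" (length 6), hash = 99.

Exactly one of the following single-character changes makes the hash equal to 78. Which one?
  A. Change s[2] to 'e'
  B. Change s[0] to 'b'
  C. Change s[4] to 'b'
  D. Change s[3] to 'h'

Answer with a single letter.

Answer: A

Derivation:
Option A: s[2]='c'->'e', delta=(5-3)*7^3 mod 101 = 80, hash=99+80 mod 101 = 78 <-- target
Option B: s[0]='j'->'b', delta=(2-10)*7^5 mod 101 = 76, hash=99+76 mod 101 = 74
Option C: s[4]='a'->'b', delta=(2-1)*7^1 mod 101 = 7, hash=99+7 mod 101 = 5
Option D: s[3]='e'->'h', delta=(8-5)*7^2 mod 101 = 46, hash=99+46 mod 101 = 44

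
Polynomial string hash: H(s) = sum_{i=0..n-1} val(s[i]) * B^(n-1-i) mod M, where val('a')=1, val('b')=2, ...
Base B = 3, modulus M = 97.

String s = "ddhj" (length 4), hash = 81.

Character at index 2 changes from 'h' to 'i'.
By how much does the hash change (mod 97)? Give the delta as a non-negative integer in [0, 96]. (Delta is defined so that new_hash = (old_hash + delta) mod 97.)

Answer: 3

Derivation:
Delta formula: (val(new) - val(old)) * B^(n-1-k) mod M
  val('i') - val('h') = 9 - 8 = 1
  B^(n-1-k) = 3^1 mod 97 = 3
  Delta = 1 * 3 mod 97 = 3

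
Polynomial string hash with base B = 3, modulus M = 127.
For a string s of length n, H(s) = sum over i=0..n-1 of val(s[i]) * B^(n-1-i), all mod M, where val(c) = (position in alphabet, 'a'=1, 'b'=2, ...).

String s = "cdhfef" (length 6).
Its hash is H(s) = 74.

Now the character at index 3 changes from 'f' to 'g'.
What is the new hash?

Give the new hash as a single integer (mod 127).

val('f') = 6, val('g') = 7
Position k = 3, exponent = n-1-k = 2
B^2 mod M = 3^2 mod 127 = 9
Delta = (7 - 6) * 9 mod 127 = 9
New hash = (74 + 9) mod 127 = 83

Answer: 83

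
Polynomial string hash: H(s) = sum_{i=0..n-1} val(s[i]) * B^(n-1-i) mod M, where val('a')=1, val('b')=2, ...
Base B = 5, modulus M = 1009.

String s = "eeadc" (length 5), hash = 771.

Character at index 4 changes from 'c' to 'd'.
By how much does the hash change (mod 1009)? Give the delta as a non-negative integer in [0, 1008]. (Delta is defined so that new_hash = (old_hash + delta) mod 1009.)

Delta formula: (val(new) - val(old)) * B^(n-1-k) mod M
  val('d') - val('c') = 4 - 3 = 1
  B^(n-1-k) = 5^0 mod 1009 = 1
  Delta = 1 * 1 mod 1009 = 1

Answer: 1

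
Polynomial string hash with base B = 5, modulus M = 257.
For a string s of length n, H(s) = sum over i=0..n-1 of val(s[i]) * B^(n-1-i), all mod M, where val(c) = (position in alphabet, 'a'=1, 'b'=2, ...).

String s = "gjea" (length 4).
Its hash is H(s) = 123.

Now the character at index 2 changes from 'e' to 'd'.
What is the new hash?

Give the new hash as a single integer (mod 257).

val('e') = 5, val('d') = 4
Position k = 2, exponent = n-1-k = 1
B^1 mod M = 5^1 mod 257 = 5
Delta = (4 - 5) * 5 mod 257 = 252
New hash = (123 + 252) mod 257 = 118

Answer: 118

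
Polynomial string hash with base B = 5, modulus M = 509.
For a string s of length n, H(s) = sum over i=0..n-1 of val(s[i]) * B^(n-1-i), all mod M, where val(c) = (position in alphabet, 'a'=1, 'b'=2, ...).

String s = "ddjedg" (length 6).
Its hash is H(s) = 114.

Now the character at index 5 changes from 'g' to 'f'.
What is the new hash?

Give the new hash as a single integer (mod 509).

val('g') = 7, val('f') = 6
Position k = 5, exponent = n-1-k = 0
B^0 mod M = 5^0 mod 509 = 1
Delta = (6 - 7) * 1 mod 509 = 508
New hash = (114 + 508) mod 509 = 113

Answer: 113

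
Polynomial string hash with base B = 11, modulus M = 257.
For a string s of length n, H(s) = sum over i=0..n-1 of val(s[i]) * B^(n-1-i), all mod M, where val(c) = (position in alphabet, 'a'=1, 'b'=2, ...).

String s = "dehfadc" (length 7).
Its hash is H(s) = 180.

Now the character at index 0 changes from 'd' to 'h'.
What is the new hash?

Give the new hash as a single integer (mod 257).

val('d') = 4, val('h') = 8
Position k = 0, exponent = n-1-k = 6
B^6 mod M = 11^6 mod 257 = 60
Delta = (8 - 4) * 60 mod 257 = 240
New hash = (180 + 240) mod 257 = 163

Answer: 163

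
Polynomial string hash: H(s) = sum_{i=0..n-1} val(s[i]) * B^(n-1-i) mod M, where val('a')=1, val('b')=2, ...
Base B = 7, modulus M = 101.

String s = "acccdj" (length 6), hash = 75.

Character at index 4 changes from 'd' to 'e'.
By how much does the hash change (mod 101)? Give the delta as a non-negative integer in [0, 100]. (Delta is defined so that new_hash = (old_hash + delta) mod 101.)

Answer: 7

Derivation:
Delta formula: (val(new) - val(old)) * B^(n-1-k) mod M
  val('e') - val('d') = 5 - 4 = 1
  B^(n-1-k) = 7^1 mod 101 = 7
  Delta = 1 * 7 mod 101 = 7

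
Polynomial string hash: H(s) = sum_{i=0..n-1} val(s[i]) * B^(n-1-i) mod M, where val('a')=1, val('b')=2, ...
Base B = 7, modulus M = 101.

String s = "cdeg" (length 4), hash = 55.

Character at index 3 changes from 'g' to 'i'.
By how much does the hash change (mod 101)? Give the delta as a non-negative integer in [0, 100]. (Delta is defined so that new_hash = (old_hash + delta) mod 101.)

Delta formula: (val(new) - val(old)) * B^(n-1-k) mod M
  val('i') - val('g') = 9 - 7 = 2
  B^(n-1-k) = 7^0 mod 101 = 1
  Delta = 2 * 1 mod 101 = 2

Answer: 2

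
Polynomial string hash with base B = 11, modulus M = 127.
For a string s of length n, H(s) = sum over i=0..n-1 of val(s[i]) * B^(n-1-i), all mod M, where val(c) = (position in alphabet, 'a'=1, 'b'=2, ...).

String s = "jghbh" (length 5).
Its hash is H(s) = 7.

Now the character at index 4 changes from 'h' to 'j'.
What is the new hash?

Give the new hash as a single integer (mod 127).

val('h') = 8, val('j') = 10
Position k = 4, exponent = n-1-k = 0
B^0 mod M = 11^0 mod 127 = 1
Delta = (10 - 8) * 1 mod 127 = 2
New hash = (7 + 2) mod 127 = 9

Answer: 9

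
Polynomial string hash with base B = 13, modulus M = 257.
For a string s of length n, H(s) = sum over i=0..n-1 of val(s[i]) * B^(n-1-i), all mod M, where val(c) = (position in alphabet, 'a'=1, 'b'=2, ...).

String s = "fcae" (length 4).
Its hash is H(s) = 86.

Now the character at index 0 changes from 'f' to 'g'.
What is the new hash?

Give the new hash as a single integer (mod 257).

val('f') = 6, val('g') = 7
Position k = 0, exponent = n-1-k = 3
B^3 mod M = 13^3 mod 257 = 141
Delta = (7 - 6) * 141 mod 257 = 141
New hash = (86 + 141) mod 257 = 227

Answer: 227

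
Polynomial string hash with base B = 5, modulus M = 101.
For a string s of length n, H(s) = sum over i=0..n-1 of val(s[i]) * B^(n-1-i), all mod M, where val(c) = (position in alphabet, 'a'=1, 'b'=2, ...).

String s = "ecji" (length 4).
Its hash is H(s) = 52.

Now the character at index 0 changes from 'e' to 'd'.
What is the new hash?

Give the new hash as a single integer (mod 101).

val('e') = 5, val('d') = 4
Position k = 0, exponent = n-1-k = 3
B^3 mod M = 5^3 mod 101 = 24
Delta = (4 - 5) * 24 mod 101 = 77
New hash = (52 + 77) mod 101 = 28

Answer: 28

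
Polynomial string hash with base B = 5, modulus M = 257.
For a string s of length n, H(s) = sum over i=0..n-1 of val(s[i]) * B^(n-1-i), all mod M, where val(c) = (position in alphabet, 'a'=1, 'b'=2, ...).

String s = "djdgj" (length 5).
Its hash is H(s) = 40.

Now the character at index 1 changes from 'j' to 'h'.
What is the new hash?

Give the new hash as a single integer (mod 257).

Answer: 47

Derivation:
val('j') = 10, val('h') = 8
Position k = 1, exponent = n-1-k = 3
B^3 mod M = 5^3 mod 257 = 125
Delta = (8 - 10) * 125 mod 257 = 7
New hash = (40 + 7) mod 257 = 47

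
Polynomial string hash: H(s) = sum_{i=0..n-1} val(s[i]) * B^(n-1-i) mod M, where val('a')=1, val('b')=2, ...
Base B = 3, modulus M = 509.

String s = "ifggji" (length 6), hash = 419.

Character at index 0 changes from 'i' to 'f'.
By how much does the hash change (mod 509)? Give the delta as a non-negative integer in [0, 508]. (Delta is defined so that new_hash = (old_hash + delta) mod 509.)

Delta formula: (val(new) - val(old)) * B^(n-1-k) mod M
  val('f') - val('i') = 6 - 9 = -3
  B^(n-1-k) = 3^5 mod 509 = 243
  Delta = -3 * 243 mod 509 = 289

Answer: 289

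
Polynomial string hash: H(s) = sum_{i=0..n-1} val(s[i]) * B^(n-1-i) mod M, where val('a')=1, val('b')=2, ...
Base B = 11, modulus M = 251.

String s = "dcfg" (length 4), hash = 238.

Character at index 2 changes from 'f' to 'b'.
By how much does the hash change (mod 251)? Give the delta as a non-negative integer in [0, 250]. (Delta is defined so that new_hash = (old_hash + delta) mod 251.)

Delta formula: (val(new) - val(old)) * B^(n-1-k) mod M
  val('b') - val('f') = 2 - 6 = -4
  B^(n-1-k) = 11^1 mod 251 = 11
  Delta = -4 * 11 mod 251 = 207

Answer: 207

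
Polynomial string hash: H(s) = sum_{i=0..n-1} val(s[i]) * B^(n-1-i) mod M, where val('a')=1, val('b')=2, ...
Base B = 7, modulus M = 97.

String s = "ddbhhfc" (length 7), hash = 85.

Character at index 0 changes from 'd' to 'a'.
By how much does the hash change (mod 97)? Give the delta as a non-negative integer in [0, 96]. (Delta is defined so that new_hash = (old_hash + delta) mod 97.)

Delta formula: (val(new) - val(old)) * B^(n-1-k) mod M
  val('a') - val('d') = 1 - 4 = -3
  B^(n-1-k) = 7^6 mod 97 = 85
  Delta = -3 * 85 mod 97 = 36

Answer: 36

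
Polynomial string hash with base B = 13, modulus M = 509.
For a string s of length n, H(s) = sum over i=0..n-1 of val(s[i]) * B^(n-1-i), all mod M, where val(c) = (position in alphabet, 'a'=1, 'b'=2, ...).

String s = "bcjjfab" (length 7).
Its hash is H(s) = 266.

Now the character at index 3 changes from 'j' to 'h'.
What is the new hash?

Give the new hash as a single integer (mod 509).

val('j') = 10, val('h') = 8
Position k = 3, exponent = n-1-k = 3
B^3 mod M = 13^3 mod 509 = 161
Delta = (8 - 10) * 161 mod 509 = 187
New hash = (266 + 187) mod 509 = 453

Answer: 453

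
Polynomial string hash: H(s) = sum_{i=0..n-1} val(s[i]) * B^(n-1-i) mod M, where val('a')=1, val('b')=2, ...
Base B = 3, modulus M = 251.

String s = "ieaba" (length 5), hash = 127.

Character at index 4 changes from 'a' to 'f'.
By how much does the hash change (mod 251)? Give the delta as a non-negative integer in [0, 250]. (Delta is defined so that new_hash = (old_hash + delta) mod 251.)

Delta formula: (val(new) - val(old)) * B^(n-1-k) mod M
  val('f') - val('a') = 6 - 1 = 5
  B^(n-1-k) = 3^0 mod 251 = 1
  Delta = 5 * 1 mod 251 = 5

Answer: 5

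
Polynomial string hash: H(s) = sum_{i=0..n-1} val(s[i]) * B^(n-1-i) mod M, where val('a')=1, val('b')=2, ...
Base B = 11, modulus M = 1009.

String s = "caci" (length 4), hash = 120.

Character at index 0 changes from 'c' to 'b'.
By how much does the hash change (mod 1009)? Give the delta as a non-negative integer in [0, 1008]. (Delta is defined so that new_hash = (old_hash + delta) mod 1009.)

Delta formula: (val(new) - val(old)) * B^(n-1-k) mod M
  val('b') - val('c') = 2 - 3 = -1
  B^(n-1-k) = 11^3 mod 1009 = 322
  Delta = -1 * 322 mod 1009 = 687

Answer: 687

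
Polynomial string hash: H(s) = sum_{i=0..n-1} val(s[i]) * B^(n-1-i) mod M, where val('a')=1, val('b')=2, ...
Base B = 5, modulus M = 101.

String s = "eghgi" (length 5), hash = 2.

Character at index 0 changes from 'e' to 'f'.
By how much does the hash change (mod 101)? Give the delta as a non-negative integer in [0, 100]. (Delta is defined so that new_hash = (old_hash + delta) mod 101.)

Delta formula: (val(new) - val(old)) * B^(n-1-k) mod M
  val('f') - val('e') = 6 - 5 = 1
  B^(n-1-k) = 5^4 mod 101 = 19
  Delta = 1 * 19 mod 101 = 19

Answer: 19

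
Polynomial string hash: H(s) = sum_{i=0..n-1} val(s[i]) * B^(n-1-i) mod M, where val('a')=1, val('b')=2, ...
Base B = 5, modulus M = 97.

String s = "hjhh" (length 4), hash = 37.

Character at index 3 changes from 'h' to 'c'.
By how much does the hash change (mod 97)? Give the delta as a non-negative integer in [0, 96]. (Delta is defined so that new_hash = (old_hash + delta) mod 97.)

Answer: 92

Derivation:
Delta formula: (val(new) - val(old)) * B^(n-1-k) mod M
  val('c') - val('h') = 3 - 8 = -5
  B^(n-1-k) = 5^0 mod 97 = 1
  Delta = -5 * 1 mod 97 = 92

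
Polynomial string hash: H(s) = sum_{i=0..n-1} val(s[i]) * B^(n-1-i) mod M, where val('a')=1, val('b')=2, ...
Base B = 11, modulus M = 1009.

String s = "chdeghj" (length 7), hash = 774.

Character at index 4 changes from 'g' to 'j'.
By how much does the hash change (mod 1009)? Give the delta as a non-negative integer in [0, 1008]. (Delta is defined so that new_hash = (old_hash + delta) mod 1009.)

Delta formula: (val(new) - val(old)) * B^(n-1-k) mod M
  val('j') - val('g') = 10 - 7 = 3
  B^(n-1-k) = 11^2 mod 1009 = 121
  Delta = 3 * 121 mod 1009 = 363

Answer: 363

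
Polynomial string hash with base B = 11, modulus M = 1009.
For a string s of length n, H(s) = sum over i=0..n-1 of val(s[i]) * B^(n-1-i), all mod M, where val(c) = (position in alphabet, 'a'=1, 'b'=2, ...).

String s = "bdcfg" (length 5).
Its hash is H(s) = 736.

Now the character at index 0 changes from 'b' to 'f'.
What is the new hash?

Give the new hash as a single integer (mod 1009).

Answer: 778

Derivation:
val('b') = 2, val('f') = 6
Position k = 0, exponent = n-1-k = 4
B^4 mod M = 11^4 mod 1009 = 515
Delta = (6 - 2) * 515 mod 1009 = 42
New hash = (736 + 42) mod 1009 = 778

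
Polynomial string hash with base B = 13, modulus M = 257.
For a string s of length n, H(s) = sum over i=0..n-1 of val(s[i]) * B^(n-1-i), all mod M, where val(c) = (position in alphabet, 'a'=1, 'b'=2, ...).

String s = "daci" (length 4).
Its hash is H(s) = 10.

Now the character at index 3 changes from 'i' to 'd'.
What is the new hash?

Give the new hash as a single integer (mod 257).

Answer: 5

Derivation:
val('i') = 9, val('d') = 4
Position k = 3, exponent = n-1-k = 0
B^0 mod M = 13^0 mod 257 = 1
Delta = (4 - 9) * 1 mod 257 = 252
New hash = (10 + 252) mod 257 = 5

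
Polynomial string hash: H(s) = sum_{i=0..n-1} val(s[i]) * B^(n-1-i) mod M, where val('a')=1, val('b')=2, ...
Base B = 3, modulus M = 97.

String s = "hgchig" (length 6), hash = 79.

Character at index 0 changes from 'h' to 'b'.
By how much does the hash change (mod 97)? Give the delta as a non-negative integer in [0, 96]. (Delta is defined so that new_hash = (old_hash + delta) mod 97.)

Answer: 94

Derivation:
Delta formula: (val(new) - val(old)) * B^(n-1-k) mod M
  val('b') - val('h') = 2 - 8 = -6
  B^(n-1-k) = 3^5 mod 97 = 49
  Delta = -6 * 49 mod 97 = 94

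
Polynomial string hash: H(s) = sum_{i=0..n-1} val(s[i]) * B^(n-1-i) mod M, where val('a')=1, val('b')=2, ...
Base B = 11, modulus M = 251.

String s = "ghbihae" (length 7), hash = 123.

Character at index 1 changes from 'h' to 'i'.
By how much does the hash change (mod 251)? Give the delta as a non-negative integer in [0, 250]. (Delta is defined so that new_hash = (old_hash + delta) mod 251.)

Answer: 160

Derivation:
Delta formula: (val(new) - val(old)) * B^(n-1-k) mod M
  val('i') - val('h') = 9 - 8 = 1
  B^(n-1-k) = 11^5 mod 251 = 160
  Delta = 1 * 160 mod 251 = 160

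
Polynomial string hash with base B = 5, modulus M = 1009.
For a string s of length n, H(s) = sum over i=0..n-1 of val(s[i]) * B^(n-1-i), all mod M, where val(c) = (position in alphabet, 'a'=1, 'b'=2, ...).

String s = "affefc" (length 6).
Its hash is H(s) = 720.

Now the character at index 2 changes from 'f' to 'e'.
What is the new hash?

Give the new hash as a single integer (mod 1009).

val('f') = 6, val('e') = 5
Position k = 2, exponent = n-1-k = 3
B^3 mod M = 5^3 mod 1009 = 125
Delta = (5 - 6) * 125 mod 1009 = 884
New hash = (720 + 884) mod 1009 = 595

Answer: 595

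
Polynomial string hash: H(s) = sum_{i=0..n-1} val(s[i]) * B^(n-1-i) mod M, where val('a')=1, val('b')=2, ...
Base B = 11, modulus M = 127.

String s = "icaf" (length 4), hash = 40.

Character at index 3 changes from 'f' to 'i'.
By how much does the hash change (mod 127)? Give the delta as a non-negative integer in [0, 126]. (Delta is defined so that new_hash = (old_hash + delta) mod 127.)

Delta formula: (val(new) - val(old)) * B^(n-1-k) mod M
  val('i') - val('f') = 9 - 6 = 3
  B^(n-1-k) = 11^0 mod 127 = 1
  Delta = 3 * 1 mod 127 = 3

Answer: 3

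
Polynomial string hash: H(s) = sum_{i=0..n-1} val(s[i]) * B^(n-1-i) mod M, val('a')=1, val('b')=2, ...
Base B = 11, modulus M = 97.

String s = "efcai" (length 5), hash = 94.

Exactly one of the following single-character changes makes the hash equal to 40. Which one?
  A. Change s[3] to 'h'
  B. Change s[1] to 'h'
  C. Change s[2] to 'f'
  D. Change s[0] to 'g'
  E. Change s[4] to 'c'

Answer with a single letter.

Answer: B

Derivation:
Option A: s[3]='a'->'h', delta=(8-1)*11^1 mod 97 = 77, hash=94+77 mod 97 = 74
Option B: s[1]='f'->'h', delta=(8-6)*11^3 mod 97 = 43, hash=94+43 mod 97 = 40 <-- target
Option C: s[2]='c'->'f', delta=(6-3)*11^2 mod 97 = 72, hash=94+72 mod 97 = 69
Option D: s[0]='e'->'g', delta=(7-5)*11^4 mod 97 = 85, hash=94+85 mod 97 = 82
Option E: s[4]='i'->'c', delta=(3-9)*11^0 mod 97 = 91, hash=94+91 mod 97 = 88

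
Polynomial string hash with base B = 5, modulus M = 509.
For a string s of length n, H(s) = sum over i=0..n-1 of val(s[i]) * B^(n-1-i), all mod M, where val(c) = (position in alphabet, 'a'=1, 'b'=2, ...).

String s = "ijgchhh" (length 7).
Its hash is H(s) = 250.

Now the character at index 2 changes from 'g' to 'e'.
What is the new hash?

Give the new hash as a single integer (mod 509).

val('g') = 7, val('e') = 5
Position k = 2, exponent = n-1-k = 4
B^4 mod M = 5^4 mod 509 = 116
Delta = (5 - 7) * 116 mod 509 = 277
New hash = (250 + 277) mod 509 = 18

Answer: 18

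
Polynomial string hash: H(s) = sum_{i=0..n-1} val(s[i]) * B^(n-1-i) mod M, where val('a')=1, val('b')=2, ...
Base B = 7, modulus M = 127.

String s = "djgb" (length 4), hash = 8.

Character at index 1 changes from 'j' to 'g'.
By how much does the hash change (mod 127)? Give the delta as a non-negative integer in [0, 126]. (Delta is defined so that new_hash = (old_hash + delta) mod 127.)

Answer: 107

Derivation:
Delta formula: (val(new) - val(old)) * B^(n-1-k) mod M
  val('g') - val('j') = 7 - 10 = -3
  B^(n-1-k) = 7^2 mod 127 = 49
  Delta = -3 * 49 mod 127 = 107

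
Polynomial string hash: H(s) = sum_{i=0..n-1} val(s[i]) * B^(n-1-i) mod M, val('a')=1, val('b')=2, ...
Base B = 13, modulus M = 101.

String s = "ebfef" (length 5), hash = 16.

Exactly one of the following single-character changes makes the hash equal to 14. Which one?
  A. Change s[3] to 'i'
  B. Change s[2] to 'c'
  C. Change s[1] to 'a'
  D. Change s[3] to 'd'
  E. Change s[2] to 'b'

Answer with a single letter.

Answer: B

Derivation:
Option A: s[3]='e'->'i', delta=(9-5)*13^1 mod 101 = 52, hash=16+52 mod 101 = 68
Option B: s[2]='f'->'c', delta=(3-6)*13^2 mod 101 = 99, hash=16+99 mod 101 = 14 <-- target
Option C: s[1]='b'->'a', delta=(1-2)*13^3 mod 101 = 25, hash=16+25 mod 101 = 41
Option D: s[3]='e'->'d', delta=(4-5)*13^1 mod 101 = 88, hash=16+88 mod 101 = 3
Option E: s[2]='f'->'b', delta=(2-6)*13^2 mod 101 = 31, hash=16+31 mod 101 = 47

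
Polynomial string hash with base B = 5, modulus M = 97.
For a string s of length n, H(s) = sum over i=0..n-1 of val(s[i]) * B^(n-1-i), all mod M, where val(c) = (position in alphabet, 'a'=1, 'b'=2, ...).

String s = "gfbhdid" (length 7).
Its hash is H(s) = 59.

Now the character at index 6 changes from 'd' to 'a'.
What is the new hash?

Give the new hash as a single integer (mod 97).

Answer: 56

Derivation:
val('d') = 4, val('a') = 1
Position k = 6, exponent = n-1-k = 0
B^0 mod M = 5^0 mod 97 = 1
Delta = (1 - 4) * 1 mod 97 = 94
New hash = (59 + 94) mod 97 = 56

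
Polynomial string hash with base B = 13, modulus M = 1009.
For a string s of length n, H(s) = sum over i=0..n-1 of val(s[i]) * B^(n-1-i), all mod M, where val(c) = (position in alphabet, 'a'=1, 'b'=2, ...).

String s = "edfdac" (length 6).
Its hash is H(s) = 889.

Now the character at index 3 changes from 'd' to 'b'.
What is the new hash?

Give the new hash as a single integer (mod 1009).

val('d') = 4, val('b') = 2
Position k = 3, exponent = n-1-k = 2
B^2 mod M = 13^2 mod 1009 = 169
Delta = (2 - 4) * 169 mod 1009 = 671
New hash = (889 + 671) mod 1009 = 551

Answer: 551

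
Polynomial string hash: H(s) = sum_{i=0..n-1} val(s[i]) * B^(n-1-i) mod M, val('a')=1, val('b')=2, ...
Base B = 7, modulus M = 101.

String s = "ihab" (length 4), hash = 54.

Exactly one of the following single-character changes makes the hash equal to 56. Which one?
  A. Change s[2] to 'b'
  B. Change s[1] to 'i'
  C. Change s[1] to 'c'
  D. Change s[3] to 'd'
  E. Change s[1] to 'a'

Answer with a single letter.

Option A: s[2]='a'->'b', delta=(2-1)*7^1 mod 101 = 7, hash=54+7 mod 101 = 61
Option B: s[1]='h'->'i', delta=(9-8)*7^2 mod 101 = 49, hash=54+49 mod 101 = 2
Option C: s[1]='h'->'c', delta=(3-8)*7^2 mod 101 = 58, hash=54+58 mod 101 = 11
Option D: s[3]='b'->'d', delta=(4-2)*7^0 mod 101 = 2, hash=54+2 mod 101 = 56 <-- target
Option E: s[1]='h'->'a', delta=(1-8)*7^2 mod 101 = 61, hash=54+61 mod 101 = 14

Answer: D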